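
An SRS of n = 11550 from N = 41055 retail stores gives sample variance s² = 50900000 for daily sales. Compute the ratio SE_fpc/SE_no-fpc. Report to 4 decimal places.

0.8477

f = n/N = 11550/41055 = 0.28132992.
SE_no-fpc = √(s²/n) = 66.384685; SE_fpc = √((1−f)s²/n) = 56.277226.
Ratio = √(1−f) = 0.84774411.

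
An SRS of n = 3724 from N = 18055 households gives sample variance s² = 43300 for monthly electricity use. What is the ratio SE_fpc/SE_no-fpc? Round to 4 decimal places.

f = n/N = 3724/18055 = 0.20625865.
SE_no-fpc = √(s²/n) = 3.4098801; SE_fpc = √((1−f)s²/n) = 3.037936.
Ratio = √(1−f) = 0.89092163.

0.8909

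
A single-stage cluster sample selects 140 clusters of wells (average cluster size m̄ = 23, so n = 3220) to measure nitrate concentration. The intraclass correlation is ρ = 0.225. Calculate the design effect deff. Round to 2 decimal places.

5.95

deff = 1 + (23 − 1)·0.225 = 1 + 4.95 = 5.95.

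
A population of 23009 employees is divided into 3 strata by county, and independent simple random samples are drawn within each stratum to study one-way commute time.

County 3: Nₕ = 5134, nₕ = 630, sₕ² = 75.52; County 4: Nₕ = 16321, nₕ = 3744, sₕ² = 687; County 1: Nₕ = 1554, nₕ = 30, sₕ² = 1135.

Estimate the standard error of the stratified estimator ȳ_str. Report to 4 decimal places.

0.4956

Var(ȳ_str) = Σₕ Wₕ²(1 − fₕ)sₕ²/nₕ with Wₕ = Nₕ/N, N = 23009.
County 3: Wₕ = 0.22313008; term = 0.22313008²·(1 − 0.12271134)·75.52/630 = 0.0052357655.
County 4: Wₕ = 0.70933113; term = 0.70933113²·(1 − 0.22939771)·687/3744 = 0.071145795.
County 1: Wₕ = 0.06753879; term = 0.06753879²·(1 − 0.01930502)·1135/30 = 0.16924471.
Sum = 0.24562627.
SE = √(0.24562627) = 0.4956.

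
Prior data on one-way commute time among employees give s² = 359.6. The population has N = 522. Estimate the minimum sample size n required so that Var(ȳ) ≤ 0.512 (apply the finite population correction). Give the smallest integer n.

Without fpc, n₀ = s²/D = 359.6/0.512 = 702.3438.
With fpc, (1 − n/N)·s²/n ≤ D requires n ≥ n₀/(1 + n₀/N) = 702.3438/(1 + 702.3438/522) = 299.4449.
Rounding up, n = 300.

300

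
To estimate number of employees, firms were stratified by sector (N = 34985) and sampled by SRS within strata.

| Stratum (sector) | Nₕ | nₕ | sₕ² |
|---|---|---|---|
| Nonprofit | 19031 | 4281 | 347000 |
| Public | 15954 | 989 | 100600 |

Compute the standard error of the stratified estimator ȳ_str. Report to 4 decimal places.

6.1993

Var(ȳ_str) = Σₕ Wₕ²(1 − fₕ)sₕ²/nₕ with Wₕ = Nₕ/N, N = 34985.
Nonprofit: Wₕ = 0.54397599; term = 0.54397599²·(1 − 0.22494877)·347000/4281 = 18.589774.
Public: Wₕ = 0.45602401; term = 0.45602401²·(1 − 0.06199072)·100600/989 = 19.841945.
Sum = 38.431719.
SE = √(38.431719) = 6.1993.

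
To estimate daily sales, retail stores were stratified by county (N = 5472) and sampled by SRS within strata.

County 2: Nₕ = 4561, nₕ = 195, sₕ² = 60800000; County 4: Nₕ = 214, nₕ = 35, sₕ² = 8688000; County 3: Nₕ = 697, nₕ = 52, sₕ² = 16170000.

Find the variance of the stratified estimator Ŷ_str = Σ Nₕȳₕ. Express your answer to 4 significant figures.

6.358 × 10^12

Var(Ŷ_str) = Σₕ Nₕ²(1 − fₕ)sₕ²/nₕ.
County 2: 4561²·(1 − 195/4561)·60800000/195 = 6.2088729 × 10^12.
County 4: 214²·(1 − 35/214)·8688000/35 = 9.5086437 × 10^9.
County 3: 697²·(1 − 52/697)·16170000/52 = 1.3979742 × 10^11.
Sum = 6.358179 × 10^12.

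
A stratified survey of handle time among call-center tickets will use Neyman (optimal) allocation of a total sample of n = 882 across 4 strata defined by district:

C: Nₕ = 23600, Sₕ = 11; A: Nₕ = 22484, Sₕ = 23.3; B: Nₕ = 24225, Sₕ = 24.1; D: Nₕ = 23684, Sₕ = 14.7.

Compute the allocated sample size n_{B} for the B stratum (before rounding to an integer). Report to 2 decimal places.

Neyman allocation: nₕ = n·NₕSₕ / Σⱼ NⱼSⱼ.
Σ NⱼSⱼ = 23600·11 + 22484·23.3 + 24225·24.1 + 23684·14.7 = 1.7154545 × 10^6.
n_{B} = 882·24225·24.1 / (1.7154545 × 10^6) = 300.17.

300.17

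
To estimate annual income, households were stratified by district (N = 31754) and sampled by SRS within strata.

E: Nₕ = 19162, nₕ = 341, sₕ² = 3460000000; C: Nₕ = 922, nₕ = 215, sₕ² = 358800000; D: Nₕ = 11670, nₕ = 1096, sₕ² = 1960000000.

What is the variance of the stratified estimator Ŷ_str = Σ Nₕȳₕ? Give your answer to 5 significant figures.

3.8811 × 10^15

Var(Ŷ_str) = Σₕ Nₕ²(1 − fₕ)sₕ²/nₕ.
E: 19162²·(1 − 341/19162)·3460000000/341 = 3.659361 × 10^15.
C: 922²·(1 − 215/922)·358800000/215 = 1.0878382 × 10^12.
D: 11670²·(1 − 1096/11670)·1960000000/1096 = 2.2067629 × 10^14.
Sum = 3.8811251 × 10^15.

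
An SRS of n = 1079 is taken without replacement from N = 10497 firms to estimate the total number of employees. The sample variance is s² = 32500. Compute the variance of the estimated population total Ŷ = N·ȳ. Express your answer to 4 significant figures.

Var(Ŷ) = N²·Var(ȳ) = N²·(1 − n/N)·s²/n.
f = 1079/10497 = 0.10279127; Var(ȳ) = 0.89720873·32500/1079 = 27.024359.
Var(Ŷ) = 10497² · 27.024359 = 2.9777333 × 10^9.

2.978 × 10^9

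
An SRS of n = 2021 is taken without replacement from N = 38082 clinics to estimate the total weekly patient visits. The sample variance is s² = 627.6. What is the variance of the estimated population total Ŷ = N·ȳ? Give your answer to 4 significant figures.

4.265 × 10^8

Var(Ŷ) = N²·Var(ȳ) = N²·(1 − n/N)·s²/n.
f = 2021/38082 = 0.05306969; Var(ȳ) = 0.94693031·627.6/2021 = 0.29405911.
Var(Ŷ) = 38082² · 0.29405911 = 4.2645591 × 10^8.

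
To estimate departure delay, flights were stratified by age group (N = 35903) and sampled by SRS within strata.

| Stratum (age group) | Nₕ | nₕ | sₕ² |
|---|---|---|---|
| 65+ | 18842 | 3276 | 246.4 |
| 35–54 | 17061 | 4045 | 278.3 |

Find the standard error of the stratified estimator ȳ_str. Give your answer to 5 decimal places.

0.17019

Var(ȳ_str) = Σₕ Wₕ²(1 − fₕ)sₕ²/nₕ with Wₕ = Nₕ/N, N = 35903.
65+: Wₕ = 0.52480294; term = 0.52480294²·(1 − 0.17386689)·246.4/3276 = 0.01711352.
35–54: Wₕ = 0.47519706; term = 0.47519706²·(1 − 0.23709044)·278.3/4045 = 0.011852644.
Sum = 0.028966164.
SE = √(0.028966164) = 0.17019.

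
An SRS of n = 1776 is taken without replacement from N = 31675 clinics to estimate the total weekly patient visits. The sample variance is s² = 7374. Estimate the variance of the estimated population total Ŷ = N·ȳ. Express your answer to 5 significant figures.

3.9322 × 10^9

Var(Ŷ) = N²·Var(ȳ) = N²·(1 − n/N)·s²/n.
f = 1776/31675 = 0.05606946; Var(ȳ) = 0.94393054·7374/1776 = 3.9192251.
Var(Ŷ) = 31675² · 3.9192251 = 3.9321806 × 10^9.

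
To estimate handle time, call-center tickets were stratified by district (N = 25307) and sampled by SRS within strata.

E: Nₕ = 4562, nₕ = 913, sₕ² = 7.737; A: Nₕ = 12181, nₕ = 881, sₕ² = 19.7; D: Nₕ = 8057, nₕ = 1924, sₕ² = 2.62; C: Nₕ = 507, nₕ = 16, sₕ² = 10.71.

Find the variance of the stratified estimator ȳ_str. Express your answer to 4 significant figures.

0.005391

Var(ȳ_str) = Σₕ Wₕ²(1 − fₕ)sₕ²/nₕ with Wₕ = Nₕ/N, N = 25307.
E: Wₕ = 0.18026633; term = 0.18026633²·(1 − 0.20013152)·7.737/913 = 2.202671 × 10^-4.
A: Wₕ = 0.48132928; term = 0.48132928²·(1 − 0.07232575)·19.7/881 = 0.0048058518.
D: Wₕ = 0.31837041; term = 0.31837041²·(1 − 0.23879856)·2.62/1924 = 1.0506576 × 10^-4.
C: Wₕ = 0.02003398; term = 0.02003398²·(1 − 0.03155819)·10.71/16 = 2.6018222 × 10^-4.
Sum = 0.0053913669.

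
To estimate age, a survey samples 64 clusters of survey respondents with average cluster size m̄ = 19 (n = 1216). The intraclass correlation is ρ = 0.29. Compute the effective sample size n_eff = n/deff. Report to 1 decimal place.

195.5

deff = 1 + (19 − 1)·0.29 = 1 + 5.22 = 6.22.
n_eff = 1216 / 6.22 = 195.5.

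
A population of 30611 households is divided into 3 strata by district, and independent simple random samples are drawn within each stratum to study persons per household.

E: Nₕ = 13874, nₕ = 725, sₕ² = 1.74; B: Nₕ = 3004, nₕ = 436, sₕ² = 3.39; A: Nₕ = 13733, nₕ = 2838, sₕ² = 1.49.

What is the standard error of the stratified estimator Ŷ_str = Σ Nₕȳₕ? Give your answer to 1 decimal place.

Var(Ŷ_str) = Σₕ Nₕ²(1 − fₕ)sₕ²/nₕ.
E: 13874²·(1 − 725/13874)·1.74/725 = 437830.14.
B: 3004²·(1 − 436/3004)·3.39/436 = 59980.234.
A: 13733²·(1 − 2838/13733)·1.49/2838 = 78553.679.
Sum = 576364.05.
SE = √(576364.05) = 759.2.

759.2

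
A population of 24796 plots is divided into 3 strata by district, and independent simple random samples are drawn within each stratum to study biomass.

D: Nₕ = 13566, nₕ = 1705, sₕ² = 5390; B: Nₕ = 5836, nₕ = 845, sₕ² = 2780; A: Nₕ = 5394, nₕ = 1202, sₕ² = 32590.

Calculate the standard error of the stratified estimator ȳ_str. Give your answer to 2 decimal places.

1.41

Var(ȳ_str) = Σₕ Wₕ²(1 − fₕ)sₕ²/nₕ with Wₕ = Nₕ/N, N = 24796.
D: Wₕ = 0.54710437; term = 0.54710437²·(1 − 0.12568185)·5390/1705 = 0.82732138.
B: Wₕ = 0.23536054; term = 0.23536054²·(1 − 0.14479095)·2780/845 = 0.15585749.
A: Wₕ = 0.21753509; term = 0.21753509²·(1 − 0.22284019)·32590/1202 = 0.99712327.
Sum = 1.9803021.
SE = √(1.9803021) = 1.41.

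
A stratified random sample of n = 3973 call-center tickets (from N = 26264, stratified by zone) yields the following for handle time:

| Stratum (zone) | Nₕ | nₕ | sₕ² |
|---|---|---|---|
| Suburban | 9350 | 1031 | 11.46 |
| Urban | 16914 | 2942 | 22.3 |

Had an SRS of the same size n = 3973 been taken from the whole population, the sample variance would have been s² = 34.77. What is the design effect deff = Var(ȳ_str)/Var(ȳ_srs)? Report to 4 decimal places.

Var(ȳ_str) = Σ Wₕ²(1−fₕ)sₕ²/nₕ with Wₕ = Nₕ/26264:
  Suburban: (9350/26264)²·(1−1031/9350)·11.46/1031 = 0.0012533921
  Urban: (16914/26264)²·(1−2942/16914)·22.3/2942 = 0.002596841
  → Var(ȳ_str) = 0.0038502331.
Var(ȳ_srs) = (1 − 3973/26264)·34.77/3973 = 0.0074277078.
deff = 0.0038502331 / 0.0074277078 = 0.5184.

0.5184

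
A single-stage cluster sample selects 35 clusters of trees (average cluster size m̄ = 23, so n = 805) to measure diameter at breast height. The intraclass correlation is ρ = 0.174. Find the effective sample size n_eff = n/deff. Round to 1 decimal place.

166.7

deff = 1 + (23 − 1)·0.174 = 1 + 3.828 = 4.828.
n_eff = 805 / 4.828 = 166.7.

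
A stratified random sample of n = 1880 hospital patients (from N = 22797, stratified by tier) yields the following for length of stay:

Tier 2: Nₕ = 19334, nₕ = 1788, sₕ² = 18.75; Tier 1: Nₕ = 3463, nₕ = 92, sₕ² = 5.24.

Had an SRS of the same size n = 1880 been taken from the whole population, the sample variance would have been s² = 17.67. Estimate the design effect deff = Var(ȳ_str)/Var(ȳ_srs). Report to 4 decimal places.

Var(ȳ_str) = Σ Wₕ²(1−fₕ)sₕ²/nₕ with Wₕ = Nₕ/22797:
  Tier 2: (19334/22797)²·(1−1788/19334)·18.75/1788 = 0.0068450748
  Tier 1: (3463/22797)²·(1−92/3463)·5.24/92 = 0.0012793793
  → Var(ȳ_str) = 0.0081244541.
Var(ȳ_srs) = (1 − 1880/22797)·17.67/1880 = 0.0086238342.
deff = 0.0081244541 / 0.0086238342 = 0.9421.

0.9421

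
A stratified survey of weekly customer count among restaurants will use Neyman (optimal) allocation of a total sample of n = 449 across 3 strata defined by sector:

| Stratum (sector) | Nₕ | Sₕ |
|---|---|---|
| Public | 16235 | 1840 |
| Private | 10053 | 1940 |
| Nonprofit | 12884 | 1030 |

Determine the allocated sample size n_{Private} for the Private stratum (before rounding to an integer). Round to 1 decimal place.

139.8

Neyman allocation: nₕ = n·NₕSₕ / Σⱼ NⱼSⱼ.
Σ NⱼSⱼ = 16235·1840 + 10053·1940 + 12884·1030 = 6.264574 × 10^7.
n_{Private} = 449·10053·1940 / (6.264574 × 10^7) = 139.8.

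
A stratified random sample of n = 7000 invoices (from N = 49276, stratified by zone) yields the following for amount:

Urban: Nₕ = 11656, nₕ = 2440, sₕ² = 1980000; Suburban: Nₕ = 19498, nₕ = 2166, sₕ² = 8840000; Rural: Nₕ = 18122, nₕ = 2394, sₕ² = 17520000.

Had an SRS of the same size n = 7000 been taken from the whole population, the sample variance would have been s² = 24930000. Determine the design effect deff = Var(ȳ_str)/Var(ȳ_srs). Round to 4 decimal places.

0.4788

Var(ȳ_str) = Σ Wₕ²(1−fₕ)sₕ²/nₕ with Wₕ = Nₕ/49276:
  Urban: (11656/49276)²·(1−2440/11656)·1980000/2440 = 35.900168
  Suburban: (19498/49276)²·(1−2166/19498)·8840000/2166 = 568.01743
  Rural: (18122/49276)²·(1−2394/18122)·17520000/2394 = 859.05049
  → Var(ȳ_str) = 1462.9681.
Var(ȳ_srs) = (1 − 7000/49276)·24930000/7000 = 3055.5028.
deff = 1462.9681 / 3055.5028 = 0.4788.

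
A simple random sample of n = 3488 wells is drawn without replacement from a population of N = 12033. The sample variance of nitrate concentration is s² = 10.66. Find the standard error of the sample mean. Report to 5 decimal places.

Under SRS without replacement, Var(ȳ) = (1 − f)·s²/n with f = n/N = 3488/12033 = 0.28986953.
Var(ȳ) = (1 − 0.28986953)·10.66/3488 = 0.71013047·0.0030561927 = 0.0021702955.
SE(ȳ) = √(0.0021702955) = 0.04659.

0.04659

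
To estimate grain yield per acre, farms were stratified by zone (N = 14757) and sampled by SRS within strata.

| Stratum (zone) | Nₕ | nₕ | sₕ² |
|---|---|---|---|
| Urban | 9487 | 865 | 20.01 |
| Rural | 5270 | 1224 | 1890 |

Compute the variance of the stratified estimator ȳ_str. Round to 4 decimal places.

Var(ȳ_str) = Σₕ Wₕ²(1 − fₕ)sₕ²/nₕ with Wₕ = Nₕ/N, N = 14757.
Urban: Wₕ = 0.64288134; term = 0.64288134²·(1 − 0.09117740)·20.01/865 = 0.008689039.
Rural: Wₕ = 0.35711866; term = 0.35711866²·(1 − 0.23225806)·1890/1224 = 0.15118918.
Sum = 0.15987822.

0.1599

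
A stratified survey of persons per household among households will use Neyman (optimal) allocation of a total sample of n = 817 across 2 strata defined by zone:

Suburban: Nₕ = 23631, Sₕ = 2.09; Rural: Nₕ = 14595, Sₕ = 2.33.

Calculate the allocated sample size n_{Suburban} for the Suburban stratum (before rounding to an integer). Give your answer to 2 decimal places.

Neyman allocation: nₕ = n·NₕSₕ / Σⱼ NⱼSⱼ.
Σ NⱼSⱼ = 23631·2.09 + 14595·2.33 = 83395.14.
n_{Suburban} = 817·23631·2.09 / 83395.14 = 483.85.

483.85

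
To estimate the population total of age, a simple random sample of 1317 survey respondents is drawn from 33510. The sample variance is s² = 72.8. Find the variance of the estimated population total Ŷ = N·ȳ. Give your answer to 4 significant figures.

Var(Ŷ) = N²·Var(ȳ) = N²·(1 − n/N)·s²/n.
f = 1317/33510 = 0.03930170; Var(ȳ) = 0.96069830·72.8/1317 = 0.053104659.
Var(Ŷ) = 33510² · 0.053104659 = 5.9632289 × 10^7.

5.963 × 10^7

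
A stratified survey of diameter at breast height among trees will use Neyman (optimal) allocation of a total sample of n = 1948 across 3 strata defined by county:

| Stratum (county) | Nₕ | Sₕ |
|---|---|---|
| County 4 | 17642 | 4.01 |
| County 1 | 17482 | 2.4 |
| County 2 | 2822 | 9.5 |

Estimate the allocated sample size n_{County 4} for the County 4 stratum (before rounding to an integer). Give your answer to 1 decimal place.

987.8

Neyman allocation: nₕ = n·NₕSₕ / Σⱼ NⱼSⱼ.
Σ NⱼSⱼ = 17642·4.01 + 17482·2.4 + 2822·9.5 = 139510.22.
n_{County 4} = 1948·17642·4.01 / 139510.22 = 987.8.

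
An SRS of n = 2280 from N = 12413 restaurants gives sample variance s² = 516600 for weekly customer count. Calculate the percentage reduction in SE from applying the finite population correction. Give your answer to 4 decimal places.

9.6495

f = n/N = 2280/12413 = 0.18367840.
SE_no-fpc = √(s²/n) = 15.05254; SE_fpc = √((1−f)s²/n) = 13.600047.
Ratio = √(1−f) = 0.90350517. Reduction = 100·(1 − 0.90350517) = 9.6495%.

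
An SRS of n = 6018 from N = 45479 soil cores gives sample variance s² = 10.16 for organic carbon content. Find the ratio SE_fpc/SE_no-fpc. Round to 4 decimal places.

0.9315

f = n/N = 6018/45479 = 0.13232481.
SE_no-fpc = √(s²/n) = 0.041088545; SE_fpc = √((1−f)s²/n) = 0.038273603.
Ratio = √(1−f) = 0.93149084.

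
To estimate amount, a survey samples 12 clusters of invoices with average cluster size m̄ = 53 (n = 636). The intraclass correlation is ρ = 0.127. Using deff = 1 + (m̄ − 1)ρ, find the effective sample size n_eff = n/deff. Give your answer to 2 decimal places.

83.64

deff = 1 + (53 − 1)·0.127 = 1 + 6.604 = 7.604.
n_eff = 636 / 7.604 = 83.64.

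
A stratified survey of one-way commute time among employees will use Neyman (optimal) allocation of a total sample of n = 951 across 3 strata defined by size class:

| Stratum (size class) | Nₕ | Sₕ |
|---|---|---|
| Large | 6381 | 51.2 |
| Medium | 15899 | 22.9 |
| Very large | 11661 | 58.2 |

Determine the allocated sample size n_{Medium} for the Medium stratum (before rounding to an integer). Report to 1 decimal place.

252.8

Neyman allocation: nₕ = n·NₕSₕ / Σⱼ NⱼSⱼ.
Σ NⱼSⱼ = 6381·51.2 + 15899·22.9 + 11661·58.2 = 1.3694645 × 10^6.
n_{Medium} = 951·15899·22.9 / (1.3694645 × 10^6) = 252.8.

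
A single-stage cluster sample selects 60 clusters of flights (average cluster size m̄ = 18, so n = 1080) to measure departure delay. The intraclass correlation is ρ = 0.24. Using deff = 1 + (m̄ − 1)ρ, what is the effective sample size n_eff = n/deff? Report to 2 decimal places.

212.60

deff = 1 + (18 − 1)·0.24 = 1 + 4.08 = 5.08.
n_eff = 1080 / 5.08 = 212.60.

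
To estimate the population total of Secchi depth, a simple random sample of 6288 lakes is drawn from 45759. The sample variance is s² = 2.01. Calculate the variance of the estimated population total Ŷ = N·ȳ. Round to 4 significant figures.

577300

Var(Ŷ) = N²·Var(ȳ) = N²·(1 − n/N)·s²/n.
f = 6288/45759 = 0.13741559; Var(ȳ) = 0.86258441·2.01/6288 = 2.757307 × 10^-4.
Var(Ŷ) = 45759² · (2.757307 × 10^-4) = 577348.67.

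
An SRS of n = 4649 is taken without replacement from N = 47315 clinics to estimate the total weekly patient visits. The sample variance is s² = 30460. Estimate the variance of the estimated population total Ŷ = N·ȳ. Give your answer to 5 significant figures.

Var(Ŷ) = N²·Var(ȳ) = N²·(1 − n/N)·s²/n.
f = 4649/47315 = 0.09825637; Var(ȳ) = 0.90174363·30460/4649 = 5.9081762.
Var(Ŷ) = 47315² · 5.9081762 = 1.3226689 × 10^10.

1.3227 × 10^10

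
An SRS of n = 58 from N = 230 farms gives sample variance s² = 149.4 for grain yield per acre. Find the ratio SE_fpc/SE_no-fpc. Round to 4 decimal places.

f = n/N = 58/230 = 0.25217391.
SE_no-fpc = √(s²/n) = 1.6049492; SE_fpc = √((1−f)s²/n) = 1.387911.
Ratio = √(1−f) = 0.86476938.

0.8648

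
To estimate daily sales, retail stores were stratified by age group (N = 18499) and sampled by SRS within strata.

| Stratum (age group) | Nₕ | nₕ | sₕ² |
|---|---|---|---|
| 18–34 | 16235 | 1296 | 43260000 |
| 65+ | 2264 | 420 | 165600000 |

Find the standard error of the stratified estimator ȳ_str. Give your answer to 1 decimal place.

168.7

Var(ȳ_str) = Σₕ Wₕ²(1 − fₕ)sₕ²/nₕ with Wₕ = Nₕ/N, N = 18499.
18–34: Wₕ = 0.87761501; term = 0.87761501²·(1 − 0.07982753)·43260000/1296 = 23656.954.
65+: Wₕ = 0.12238499; term = 0.12238499²·(1 − 0.18551237)·165600000/420 = 4810.0753.
Sum = 28467.029.
SE = √(28467.029) = 168.7.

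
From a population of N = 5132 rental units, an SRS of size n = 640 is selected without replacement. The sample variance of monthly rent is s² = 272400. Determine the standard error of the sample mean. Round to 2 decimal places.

19.30

Under SRS without replacement, Var(ȳ) = (1 − f)·s²/n with f = n/N = 640/5132 = 0.12470772.
Var(ȳ) = (1 − 0.12470772)·272400/640 = 0.87529228·425.625 = 372.54628.
SE(ȳ) = √(372.54628) = 19.30.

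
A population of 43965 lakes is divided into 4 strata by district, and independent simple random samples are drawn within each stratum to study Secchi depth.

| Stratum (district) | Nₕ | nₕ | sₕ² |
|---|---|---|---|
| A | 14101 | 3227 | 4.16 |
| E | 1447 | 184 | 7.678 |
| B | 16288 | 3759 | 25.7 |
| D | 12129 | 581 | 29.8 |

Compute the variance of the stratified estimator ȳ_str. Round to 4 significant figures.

Var(ȳ_str) = Σₕ Wₕ²(1 − fₕ)sₕ²/nₕ with Wₕ = Nₕ/N, N = 43965.
A: Wₕ = 0.32073240; term = 0.32073240²·(1 − 0.22884902)·4.16/3227 = 1.0226322 × 10^-4.
E: Wₕ = 0.03291254; term = 0.03291254²·(1 − 0.12715964)·7.678/184 = 3.9453725 × 10^-5.
B: Wₕ = 0.37047652; term = 0.37047652²·(1 − 0.23078340)·25.7/3759 = 7.2182316 × 10^-4.
D: Wₕ = 0.27587854; term = 0.27587854²·(1 − 0.04790172)·29.8/581 = 0.0037167021.
Sum = 0.0045802422.

0.004580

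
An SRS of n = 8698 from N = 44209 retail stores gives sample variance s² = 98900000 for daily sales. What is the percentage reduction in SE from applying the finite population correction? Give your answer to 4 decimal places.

10.3756

f = n/N = 8698/44209 = 0.19674727.
SE_no-fpc = √(s²/n) = 106.63222; SE_fpc = √((1−f)s²/n) = 95.568452.
Ratio = √(1−f) = 0.89624368. Reduction = 100·(1 − 0.89624368) = 10.3756%.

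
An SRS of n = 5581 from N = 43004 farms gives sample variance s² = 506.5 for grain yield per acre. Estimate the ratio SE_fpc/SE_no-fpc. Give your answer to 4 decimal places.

0.9329

f = n/N = 5581/43004 = 0.12977863.
SE_no-fpc = √(s²/n) = 0.30125462; SE_fpc = √((1−f)s²/n) = 0.28102735.
Ratio = √(1−f) = 0.93285657.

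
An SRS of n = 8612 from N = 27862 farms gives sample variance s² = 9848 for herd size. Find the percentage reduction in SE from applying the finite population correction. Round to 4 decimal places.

f = n/N = 8612/27862 = 0.30909482.
SE_no-fpc = √(s²/n) = 1.0693553; SE_fpc = √((1−f)s²/n) = 0.88885564.
Ratio = √(1−f) = 0.83120706. Reduction = 100·(1 − 0.83120706) = 16.8793%.

16.8793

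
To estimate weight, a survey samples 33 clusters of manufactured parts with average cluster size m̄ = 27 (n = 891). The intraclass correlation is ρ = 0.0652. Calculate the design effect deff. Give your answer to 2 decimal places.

2.70

deff = 1 + (27 − 1)·0.0652 = 1 + 1.6952 = 2.6952.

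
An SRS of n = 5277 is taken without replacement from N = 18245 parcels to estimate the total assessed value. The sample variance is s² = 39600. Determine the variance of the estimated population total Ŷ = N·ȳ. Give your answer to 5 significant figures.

1.7755 × 10^9

Var(Ŷ) = N²·Var(ȳ) = N²·(1 − n/N)·s²/n.
f = 5277/18245 = 0.28922993; Var(ȳ) = 0.71077007·39600/5277 = 5.3338061.
Var(Ŷ) = 18245² · 5.3338061 = 1.7755175 × 10^9.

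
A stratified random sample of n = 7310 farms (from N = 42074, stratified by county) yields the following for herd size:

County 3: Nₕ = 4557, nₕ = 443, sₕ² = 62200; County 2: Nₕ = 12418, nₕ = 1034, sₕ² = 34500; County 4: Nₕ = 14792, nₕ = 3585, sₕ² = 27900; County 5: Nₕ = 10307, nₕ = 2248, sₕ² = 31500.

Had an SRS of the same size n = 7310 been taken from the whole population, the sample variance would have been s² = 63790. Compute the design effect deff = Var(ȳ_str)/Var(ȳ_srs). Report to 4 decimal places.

0.7680

Var(ȳ_str) = Σ Wₕ²(1−fₕ)sₕ²/nₕ with Wₕ = Nₕ/42074:
  County 3: (4557/42074)²·(1−443/4557)·62200/443 = 1.4869706
  County 2: (12418/42074)²·(1−1034/12418)·34500/1034 = 2.6645109
  County 4: (14792/42074)²·(1−3585/14792)·27900/3585 = 0.72879219
  County 5: (10307/42074)²·(1−2248/10307)·31500/2248 = 0.65750653
  → Var(ȳ_str) = 5.5377802.
Var(ȳ_srs) = (1 − 7310/42074)·63790/7310 = 7.210264.
deff = 5.5377802 / 7.210264 = 0.7680.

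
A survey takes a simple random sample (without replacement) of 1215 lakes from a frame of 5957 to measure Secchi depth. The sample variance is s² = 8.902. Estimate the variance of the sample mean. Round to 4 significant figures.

Under SRS without replacement, Var(ȳ) = (1 − f)·s²/n with f = n/N = 1215/5957 = 0.20396173.
Var(ȳ) = (1 − 0.20396173)·8.902/1215 = 0.79603827·0.007326749 = 0.0058323726.

0.005832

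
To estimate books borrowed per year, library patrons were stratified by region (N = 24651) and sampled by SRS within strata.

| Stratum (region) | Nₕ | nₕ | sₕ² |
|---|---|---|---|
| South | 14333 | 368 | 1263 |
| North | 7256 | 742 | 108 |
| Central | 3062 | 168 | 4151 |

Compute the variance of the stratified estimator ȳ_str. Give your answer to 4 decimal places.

1.5021

Var(ȳ_str) = Σₕ Wₕ²(1 − fₕ)sₕ²/nₕ with Wₕ = Nₕ/N, N = 24651.
South: Wₕ = 0.58143686; term = 0.58143686²·(1 − 0.02567502)·1263/368 = 1.1304842.
North: Wₕ = 0.29434911; term = 0.29434911²·(1 − 0.10226020)·108/742 = 0.011321287.
Central: Wₕ = 0.12421403; term = 0.12421403²·(1 − 0.05486610)·4151/168 = 0.36031146.
Sum = 1.5021169.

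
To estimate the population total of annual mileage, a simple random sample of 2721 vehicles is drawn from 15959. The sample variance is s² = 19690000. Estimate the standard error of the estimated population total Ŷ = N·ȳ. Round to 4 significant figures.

Var(Ŷ) = N²·Var(ȳ) = N²·(1 − n/N)·s²/n.
f = 2721/15959 = 0.17049940; Var(ȳ) = 0.82950060·19690000/2721 = 6002.5236.
Var(Ŷ) = 15959² · 6002.5236 = 1.5287808 × 10^12.
SE(Ŷ) = √(1.5287808 × 10^12) = 1.236 × 10^6.

1.236 × 10^6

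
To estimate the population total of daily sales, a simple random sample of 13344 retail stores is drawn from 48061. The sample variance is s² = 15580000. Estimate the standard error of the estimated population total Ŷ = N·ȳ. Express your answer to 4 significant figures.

1.396 × 10^6

Var(Ŷ) = N²·Var(ȳ) = N²·(1 − n/N)·s²/n.
f = 13344/48061 = 0.27764716; Var(ȳ) = 0.72235284·15580000/13344 = 843.39458.
Var(Ŷ) = 48061² · 843.39458 = 1.9481232 × 10^12.
SE(Ŷ) = √(1.9481232 × 10^12) = 1.396 × 10^6.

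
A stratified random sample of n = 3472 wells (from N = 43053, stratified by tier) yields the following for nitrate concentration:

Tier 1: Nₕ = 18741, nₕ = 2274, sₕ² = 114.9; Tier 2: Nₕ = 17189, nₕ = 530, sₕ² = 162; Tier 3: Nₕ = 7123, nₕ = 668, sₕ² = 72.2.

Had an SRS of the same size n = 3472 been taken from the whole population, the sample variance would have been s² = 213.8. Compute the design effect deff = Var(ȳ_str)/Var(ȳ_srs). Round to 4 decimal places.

1.0301

Var(ȳ_str) = Σ Wₕ²(1−fₕ)sₕ²/nₕ with Wₕ = Nₕ/43053:
  Tier 1: (18741/43053)²·(1−2274/18741)·114.9/2274 = 0.0084125949
  Tier 2: (17189/43053)²·(1−530/17189)·162/530 = 0.047220638
  Tier 3: (7123/43053)²·(1−668/7123)·72.2/668 = 0.0026811005
  → Var(ȳ_str) = 0.058314333.
Var(ȳ_srs) = (1 − 3472/43053)·213.8/3472 = 0.056612369.
deff = 0.058314333 / 0.056612369 = 1.0301.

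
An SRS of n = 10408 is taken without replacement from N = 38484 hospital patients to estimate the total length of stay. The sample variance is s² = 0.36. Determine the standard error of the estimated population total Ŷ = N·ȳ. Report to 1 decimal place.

Var(Ŷ) = N²·Var(ȳ) = N²·(1 − n/N)·s²/n.
f = 10408/38484 = 0.27045006; Var(ȳ) = 0.72954994·0.36/10408 = 2.5234241 × 10^-5.
Var(Ŷ) = 38484² · (2.5234241 × 10^-5) = 37372.372.
SE(Ŷ) = √(37372.372) = 193.3.

193.3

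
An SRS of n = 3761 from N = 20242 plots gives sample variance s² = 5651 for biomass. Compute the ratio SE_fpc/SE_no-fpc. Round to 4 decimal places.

f = n/N = 3761/20242 = 0.18580180.
SE_no-fpc = √(s²/n) = 1.2257756; SE_fpc = √((1−f)s²/n) = 1.1060533.
Ratio = √(1−f) = 0.90232932.

0.9023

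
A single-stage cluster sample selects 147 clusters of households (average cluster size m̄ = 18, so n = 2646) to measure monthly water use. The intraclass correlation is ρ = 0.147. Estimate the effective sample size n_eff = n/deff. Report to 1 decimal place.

deff = 1 + (18 − 1)·0.147 = 1 + 2.499 = 3.499.
n_eff = 2646 / 3.499 = 756.2.

756.2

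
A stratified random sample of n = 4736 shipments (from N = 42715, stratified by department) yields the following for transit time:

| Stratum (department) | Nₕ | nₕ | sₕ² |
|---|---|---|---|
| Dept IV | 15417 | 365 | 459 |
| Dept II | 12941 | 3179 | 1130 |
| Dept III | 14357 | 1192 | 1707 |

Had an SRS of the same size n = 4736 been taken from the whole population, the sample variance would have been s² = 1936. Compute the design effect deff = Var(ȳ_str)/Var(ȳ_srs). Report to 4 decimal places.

0.9159

Var(ȳ_str) = Σ Wₕ²(1−fₕ)sₕ²/nₕ with Wₕ = Nₕ/42715:
  Dept IV: (15417/42715)²·(1−365/15417)·459/365 = 0.15993852
  Dept II: (12941/42715)²·(1−3179/12941)·1130/3179 = 0.024611254
  Dept III: (14357/42715)²·(1−1192/14357)·1707/1192 = 0.14834777
  → Var(ȳ_str) = 0.33289754.
Var(ȳ_srs) = (1 − 4736/42715)·1936/4736 = 0.36346013.
deff = 0.33289754 / 0.36346013 = 0.9159.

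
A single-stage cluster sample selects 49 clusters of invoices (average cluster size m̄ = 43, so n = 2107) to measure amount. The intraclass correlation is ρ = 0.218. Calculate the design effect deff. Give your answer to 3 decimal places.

deff = 1 + (43 − 1)·0.218 = 1 + 9.156 = 10.156.

10.156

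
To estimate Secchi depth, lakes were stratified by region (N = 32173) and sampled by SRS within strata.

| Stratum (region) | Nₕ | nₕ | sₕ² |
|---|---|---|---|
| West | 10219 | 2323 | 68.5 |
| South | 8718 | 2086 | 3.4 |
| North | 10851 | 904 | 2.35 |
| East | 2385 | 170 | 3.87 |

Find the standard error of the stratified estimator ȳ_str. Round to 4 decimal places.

Var(ȳ_str) = Σₕ Wₕ²(1 − fₕ)sₕ²/nₕ with Wₕ = Nₕ/N, N = 32173.
West: Wₕ = 0.31762658; term = 0.31762658²·(1 − 0.22732166)·68.5/2323 = 0.0022986549.
South: Wₕ = 0.27097255; term = 0.27097255²·(1 − 0.23927506)·3.4/2086 = 9.1042228 × 10^-5.
North: Wₕ = 0.33727038; term = 0.33727038²·(1 − 0.08331029)·2.35/904 = 2.7106796 × 10^-4.
East: Wₕ = 0.07413048; term = 0.07413048²·(1 − 0.07127883)·3.87/170 = 1.1618259 × 10^-4.
Sum = 0.0027769477.
SE = √(0.0027769477) = 0.0527.

0.0527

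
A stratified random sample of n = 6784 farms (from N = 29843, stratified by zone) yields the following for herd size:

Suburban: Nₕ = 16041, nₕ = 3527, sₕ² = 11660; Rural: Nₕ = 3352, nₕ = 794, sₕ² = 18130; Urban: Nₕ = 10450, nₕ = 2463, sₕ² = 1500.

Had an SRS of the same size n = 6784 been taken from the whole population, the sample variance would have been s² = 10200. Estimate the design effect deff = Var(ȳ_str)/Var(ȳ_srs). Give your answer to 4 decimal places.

0.8797

Var(ȳ_str) = Σ Wₕ²(1−fₕ)sₕ²/nₕ with Wₕ = Nₕ/29843:
  Suburban: (16041/29843)²·(1−3527/16041)·11660/3527 = 0.7451363
  Rural: (3352/29843)²·(1−794/3352)·18130/794 = 0.21983503
  Urban: (10450/29843)²·(1−2463/10450)·1500/2463 = 0.057074467
  → Var(ȳ_str) = 1.0220458.
Var(ȳ_srs) = (1 − 6784/29843)·10200/6784 = 1.161749.
deff = 1.0220458 / 1.161749 = 0.8797.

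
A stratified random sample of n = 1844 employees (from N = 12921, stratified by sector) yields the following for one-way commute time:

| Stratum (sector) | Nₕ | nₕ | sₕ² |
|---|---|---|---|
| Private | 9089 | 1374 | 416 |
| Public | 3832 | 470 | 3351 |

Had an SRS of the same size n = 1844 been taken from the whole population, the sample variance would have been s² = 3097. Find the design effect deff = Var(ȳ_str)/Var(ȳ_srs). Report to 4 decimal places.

0.4704

Var(ȳ_str) = Σ Wₕ²(1−fₕ)sₕ²/nₕ with Wₕ = Nₕ/12921:
  Private: (9089/12921)²·(1−1374/9089)·416/1374 = 0.12716464
  Public: (3832/12921)²·(1−470/3832)·3351/470 = 0.55018346
  → Var(ȳ_str) = 0.6773481.
Var(ȳ_srs) = (1 − 1844/12921)·3097/1844 = 1.4398138.
deff = 0.6773481 / 1.4398138 = 0.4704.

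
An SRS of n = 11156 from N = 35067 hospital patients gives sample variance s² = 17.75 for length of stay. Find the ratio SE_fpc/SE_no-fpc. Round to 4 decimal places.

f = n/N = 11156/35067 = 0.31813386.
SE_no-fpc = √(s²/n) = 0.039888245; SE_fpc = √((1−f)s²/n) = 0.032937792.
Ratio = √(1−f) = 0.82575186.

0.8258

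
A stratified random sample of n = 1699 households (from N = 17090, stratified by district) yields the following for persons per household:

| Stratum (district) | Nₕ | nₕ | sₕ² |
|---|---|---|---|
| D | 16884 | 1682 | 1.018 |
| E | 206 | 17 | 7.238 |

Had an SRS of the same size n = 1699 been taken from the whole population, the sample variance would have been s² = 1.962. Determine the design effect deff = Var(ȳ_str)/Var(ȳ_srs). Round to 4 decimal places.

0.5660

Var(ȳ_str) = Σ Wₕ²(1−fₕ)sₕ²/nₕ with Wₕ = Nₕ/17090:
  D: (16884/17090)²·(1−1682/16884)·1.018/1682 = 5.3188009 × 10^-4
  E: (206/17090)²·(1−17/206)·7.238/17 = 5.6756363 × 10^-5
  → Var(ȳ_str) = 5.8863645 × 10^-4.
Var(ȳ_srs) = (1 − 1699/17090)·1.962/1699 = 0.001039993.
deff = (5.8863645 × 10^-4) / 0.001039993 = 0.5660.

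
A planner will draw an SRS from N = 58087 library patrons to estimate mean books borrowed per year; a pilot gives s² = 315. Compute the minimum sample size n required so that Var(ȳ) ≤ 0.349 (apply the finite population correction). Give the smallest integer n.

Without fpc, n₀ = s²/D = 315/0.349 = 902.5788.
With fpc, (1 − n/N)·s²/n ≤ D requires n ≥ n₀/(1 + n₀/N) = 902.5788/(1 + 902.5788/58087) = 888.7688.
Rounding up, n = 889.

889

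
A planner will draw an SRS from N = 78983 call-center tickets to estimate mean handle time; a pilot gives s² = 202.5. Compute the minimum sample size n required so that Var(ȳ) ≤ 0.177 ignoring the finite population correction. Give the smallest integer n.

Without fpc, n₀ = s²/D = 202.5/0.177 = 1144.0678.
Rounding up, n = 1145.

1145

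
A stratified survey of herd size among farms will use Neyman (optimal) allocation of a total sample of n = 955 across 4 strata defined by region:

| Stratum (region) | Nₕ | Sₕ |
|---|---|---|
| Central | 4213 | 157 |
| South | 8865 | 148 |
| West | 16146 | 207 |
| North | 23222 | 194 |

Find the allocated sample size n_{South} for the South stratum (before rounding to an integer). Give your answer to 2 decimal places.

127.58

Neyman allocation: nₕ = n·NₕSₕ / Σⱼ NⱼSⱼ.
Σ NⱼSⱼ = 4213·157 + 8865·148 + 16146·207 + 23222·194 = 9.820751 × 10^6.
n_{South} = 955·8865·148 / (9.820751 × 10^6) = 127.58.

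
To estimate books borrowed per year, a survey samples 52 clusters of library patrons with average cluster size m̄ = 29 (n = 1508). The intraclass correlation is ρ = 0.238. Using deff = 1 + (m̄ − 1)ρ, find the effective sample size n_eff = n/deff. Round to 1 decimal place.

deff = 1 + (29 − 1)·0.238 = 1 + 6.664 = 7.664.
n_eff = 1508 / 7.664 = 196.8.

196.8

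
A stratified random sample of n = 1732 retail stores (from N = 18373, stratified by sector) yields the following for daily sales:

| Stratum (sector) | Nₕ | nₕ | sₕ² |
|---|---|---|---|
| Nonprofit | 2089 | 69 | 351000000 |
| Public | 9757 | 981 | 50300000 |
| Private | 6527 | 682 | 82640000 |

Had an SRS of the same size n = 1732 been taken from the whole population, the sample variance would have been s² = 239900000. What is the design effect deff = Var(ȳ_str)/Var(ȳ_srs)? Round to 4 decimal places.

Var(ȳ_str) = Σ Wₕ²(1−fₕ)sₕ²/nₕ with Wₕ = Nₕ/18373:
  Nonprofit: (2089/18373)²·(1−69/2089)·351000000/69 = 63589.833
  Public: (9757/18373)²·(1−981/9757)·50300000/981 = 13006.24
  Private: (6527/18373)²·(1−682/6527)·82640000/682 = 13694.428
  → Var(ȳ_str) = 90290.501.
Var(ȳ_srs) = (1 − 1732/18373)·239900000/1732 = 125453.19.
deff = 90290.501 / 125453.19 = 0.7197.

0.7197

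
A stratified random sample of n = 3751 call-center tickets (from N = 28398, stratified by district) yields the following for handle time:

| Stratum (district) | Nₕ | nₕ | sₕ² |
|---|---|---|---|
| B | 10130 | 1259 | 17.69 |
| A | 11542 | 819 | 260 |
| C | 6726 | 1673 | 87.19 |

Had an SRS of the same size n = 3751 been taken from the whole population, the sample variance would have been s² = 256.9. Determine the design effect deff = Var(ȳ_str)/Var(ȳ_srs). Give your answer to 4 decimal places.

0.8829

Var(ȳ_str) = Σ Wₕ²(1−fₕ)sₕ²/nₕ with Wₕ = Nₕ/28398:
  B: (10130/28398)²·(1−1259/10130)·17.69/1259 = 0.0015657002
  A: (11542/28398)²·(1−819/11542)·260/819 = 0.048720452
  C: (6726/28398)²·(1−1673/6726)·87.19/1673 = 0.0021963492
  → Var(ȳ_str) = 0.052482501.
Var(ȳ_srs) = (1 − 3751/28398)·256.9/3751 = 0.059441991.
deff = 0.052482501 / 0.059441991 = 0.8829.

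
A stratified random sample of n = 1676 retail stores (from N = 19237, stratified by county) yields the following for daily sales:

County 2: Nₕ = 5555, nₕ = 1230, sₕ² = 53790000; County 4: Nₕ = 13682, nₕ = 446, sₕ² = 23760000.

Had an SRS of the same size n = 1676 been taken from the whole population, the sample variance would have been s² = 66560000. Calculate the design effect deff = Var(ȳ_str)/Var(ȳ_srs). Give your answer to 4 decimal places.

Var(ȳ_str) = Σ Wₕ²(1−fₕ)sₕ²/nₕ with Wₕ = Nₕ/19237:
  County 2: (5555/19237)²·(1−1230/5555)·53790000/1230 = 2839.1734
  County 4: (13682/19237)²·(1−446/13682)·23760000/446 = 26070.132
  → Var(ȳ_str) = 28909.305.
Var(ȳ_srs) = (1 − 1676/19237)·66560000/1676 = 36253.605.
deff = 28909.305 / 36253.605 = 0.7974.

0.7974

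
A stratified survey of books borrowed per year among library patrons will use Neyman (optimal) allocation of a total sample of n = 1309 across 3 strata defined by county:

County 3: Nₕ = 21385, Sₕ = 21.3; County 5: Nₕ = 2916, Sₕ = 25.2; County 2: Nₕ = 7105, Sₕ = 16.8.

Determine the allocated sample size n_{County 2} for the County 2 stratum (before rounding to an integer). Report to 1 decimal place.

Neyman allocation: nₕ = n·NₕSₕ / Σⱼ NⱼSⱼ.
Σ NⱼSⱼ = 21385·21.3 + 2916·25.2 + 7105·16.8 = 648347.7.
n_{County 2} = 1309·7105·16.8 / 648347.7 = 241.0.

241.0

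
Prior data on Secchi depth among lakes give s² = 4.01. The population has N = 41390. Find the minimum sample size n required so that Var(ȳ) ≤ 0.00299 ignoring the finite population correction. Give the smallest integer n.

Without fpc, n₀ = s²/D = 4.01/0.00299 = 1341.1371.
Rounding up, n = 1342.

1342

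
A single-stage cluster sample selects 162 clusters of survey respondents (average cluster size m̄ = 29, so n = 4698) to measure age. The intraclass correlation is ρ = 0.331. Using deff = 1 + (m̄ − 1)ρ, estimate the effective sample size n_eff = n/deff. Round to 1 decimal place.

457.5

deff = 1 + (29 − 1)·0.331 = 1 + 9.268 = 10.268.
n_eff = 4698 / 10.268 = 457.5.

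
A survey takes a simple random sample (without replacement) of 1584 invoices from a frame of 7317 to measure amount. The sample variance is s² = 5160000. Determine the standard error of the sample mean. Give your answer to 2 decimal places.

50.52

Under SRS without replacement, Var(ȳ) = (1 − f)·s²/n with f = n/N = 1584/7317 = 0.21648216.
Var(ȳ) = (1 − 0.21648216)·5160000/1584 = 0.78351784·3257.5758 = 2552.3687.
SE(ȳ) = √(2552.3687) = 50.52.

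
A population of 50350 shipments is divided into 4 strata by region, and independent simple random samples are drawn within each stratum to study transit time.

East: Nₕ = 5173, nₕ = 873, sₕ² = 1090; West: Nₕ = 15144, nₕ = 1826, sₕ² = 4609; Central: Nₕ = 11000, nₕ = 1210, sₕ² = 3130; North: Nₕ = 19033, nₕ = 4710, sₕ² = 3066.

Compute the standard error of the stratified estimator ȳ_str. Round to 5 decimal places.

0.62582

Var(ȳ_str) = Σₕ Wₕ²(1 − fₕ)sₕ²/nₕ with Wₕ = Nₕ/N, N = 50350.
East: Wₕ = 0.10274081; term = 0.10274081²·(1 − 0.16876087)·1090/873 = 0.010955299.
West: Wₕ = 0.30077458; term = 0.30077458²·(1 − 0.12057581)·4609/1826 = 0.20081058.
Central: Wₕ = 0.21847071; term = 0.21847071²·(1 − 0.11000000)·3130/1210 = 0.10988424.
North: Wₕ = 0.37801390; term = 0.37801390²·(1 − 0.24746493)·3066/4710 = 0.069999274.
Sum = 0.39164939.
SE = √(0.39164939) = 0.62582.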